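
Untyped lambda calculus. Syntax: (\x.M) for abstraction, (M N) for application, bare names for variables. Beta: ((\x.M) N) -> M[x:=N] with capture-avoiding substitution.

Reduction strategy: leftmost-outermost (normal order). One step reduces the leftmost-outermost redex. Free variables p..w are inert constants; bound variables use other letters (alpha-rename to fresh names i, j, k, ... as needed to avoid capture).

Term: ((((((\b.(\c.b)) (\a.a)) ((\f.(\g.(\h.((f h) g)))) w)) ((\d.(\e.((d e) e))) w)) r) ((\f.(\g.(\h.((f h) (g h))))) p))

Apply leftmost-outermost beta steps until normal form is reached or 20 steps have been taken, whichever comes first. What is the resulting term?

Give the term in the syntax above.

Step 0: ((((((\b.(\c.b)) (\a.a)) ((\f.(\g.(\h.((f h) g)))) w)) ((\d.(\e.((d e) e))) w)) r) ((\f.(\g.(\h.((f h) (g h))))) p))
Step 1: (((((\c.(\a.a)) ((\f.(\g.(\h.((f h) g)))) w)) ((\d.(\e.((d e) e))) w)) r) ((\f.(\g.(\h.((f h) (g h))))) p))
Step 2: ((((\a.a) ((\d.(\e.((d e) e))) w)) r) ((\f.(\g.(\h.((f h) (g h))))) p))
Step 3: ((((\d.(\e.((d e) e))) w) r) ((\f.(\g.(\h.((f h) (g h))))) p))
Step 4: (((\e.((w e) e)) r) ((\f.(\g.(\h.((f h) (g h))))) p))
Step 5: (((w r) r) ((\f.(\g.(\h.((f h) (g h))))) p))
Step 6: (((w r) r) (\g.(\h.((p h) (g h)))))

Answer: (((w r) r) (\g.(\h.((p h) (g h)))))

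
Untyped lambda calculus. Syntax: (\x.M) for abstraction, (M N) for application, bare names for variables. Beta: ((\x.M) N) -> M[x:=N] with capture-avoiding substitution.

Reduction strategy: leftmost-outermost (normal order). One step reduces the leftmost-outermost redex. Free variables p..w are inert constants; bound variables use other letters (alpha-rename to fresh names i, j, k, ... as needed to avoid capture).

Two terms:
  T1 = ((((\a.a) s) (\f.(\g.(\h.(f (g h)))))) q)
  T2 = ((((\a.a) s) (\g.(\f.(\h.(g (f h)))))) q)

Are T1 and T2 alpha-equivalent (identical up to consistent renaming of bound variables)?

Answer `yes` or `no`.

Term 1: ((((\a.a) s) (\f.(\g.(\h.(f (g h)))))) q)
Term 2: ((((\a.a) s) (\g.(\f.(\h.(g (f h)))))) q)
Alpha-equivalence: compare structure up to binder renaming.
Result: True

Answer: yes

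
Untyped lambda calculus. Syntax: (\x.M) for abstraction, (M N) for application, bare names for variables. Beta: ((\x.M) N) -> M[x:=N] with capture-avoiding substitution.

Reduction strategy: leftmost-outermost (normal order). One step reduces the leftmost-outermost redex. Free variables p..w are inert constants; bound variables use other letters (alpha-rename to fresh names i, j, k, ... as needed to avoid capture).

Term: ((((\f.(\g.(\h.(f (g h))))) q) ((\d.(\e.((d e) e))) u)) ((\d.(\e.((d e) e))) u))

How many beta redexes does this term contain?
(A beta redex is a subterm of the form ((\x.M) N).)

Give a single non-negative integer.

Term: ((((\f.(\g.(\h.(f (g h))))) q) ((\d.(\e.((d e) e))) u)) ((\d.(\e.((d e) e))) u))
  Redex: ((\f.(\g.(\h.(f (g h))))) q)
  Redex: ((\d.(\e.((d e) e))) u)
  Redex: ((\d.(\e.((d e) e))) u)
Total redexes: 3

Answer: 3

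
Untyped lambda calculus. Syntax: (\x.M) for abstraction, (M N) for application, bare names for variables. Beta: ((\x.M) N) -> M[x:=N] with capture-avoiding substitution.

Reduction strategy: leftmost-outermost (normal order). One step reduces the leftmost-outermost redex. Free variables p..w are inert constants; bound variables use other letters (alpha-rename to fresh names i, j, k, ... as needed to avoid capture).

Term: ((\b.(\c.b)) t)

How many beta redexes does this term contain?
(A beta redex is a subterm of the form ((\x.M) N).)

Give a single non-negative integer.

Term: ((\b.(\c.b)) t)
  Redex: ((\b.(\c.b)) t)
Total redexes: 1

Answer: 1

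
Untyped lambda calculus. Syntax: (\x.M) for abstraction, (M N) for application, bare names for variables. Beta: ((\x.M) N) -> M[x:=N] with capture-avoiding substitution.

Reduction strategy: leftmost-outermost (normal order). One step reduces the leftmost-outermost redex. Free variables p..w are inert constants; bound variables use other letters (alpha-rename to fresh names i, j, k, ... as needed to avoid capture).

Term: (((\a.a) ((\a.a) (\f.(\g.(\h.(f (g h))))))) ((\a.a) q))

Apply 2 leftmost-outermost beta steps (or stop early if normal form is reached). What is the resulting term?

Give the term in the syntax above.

Step 0: (((\a.a) ((\a.a) (\f.(\g.(\h.(f (g h))))))) ((\a.a) q))
Step 1: (((\a.a) (\f.(\g.(\h.(f (g h)))))) ((\a.a) q))
Step 2: ((\f.(\g.(\h.(f (g h))))) ((\a.a) q))

Answer: ((\f.(\g.(\h.(f (g h))))) ((\a.a) q))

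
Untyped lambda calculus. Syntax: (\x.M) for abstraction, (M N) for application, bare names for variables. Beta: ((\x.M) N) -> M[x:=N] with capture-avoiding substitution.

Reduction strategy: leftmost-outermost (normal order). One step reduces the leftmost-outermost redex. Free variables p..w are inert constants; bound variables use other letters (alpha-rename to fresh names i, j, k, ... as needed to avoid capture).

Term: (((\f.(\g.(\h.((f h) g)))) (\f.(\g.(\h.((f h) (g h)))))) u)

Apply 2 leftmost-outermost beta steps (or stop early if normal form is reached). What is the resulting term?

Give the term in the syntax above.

Answer: (\h.(((\f.(\g.(\h.((f h) (g h))))) h) u))

Derivation:
Step 0: (((\f.(\g.(\h.((f h) g)))) (\f.(\g.(\h.((f h) (g h)))))) u)
Step 1: ((\g.(\h.(((\f.(\g.(\h.((f h) (g h))))) h) g))) u)
Step 2: (\h.(((\f.(\g.(\h.((f h) (g h))))) h) u))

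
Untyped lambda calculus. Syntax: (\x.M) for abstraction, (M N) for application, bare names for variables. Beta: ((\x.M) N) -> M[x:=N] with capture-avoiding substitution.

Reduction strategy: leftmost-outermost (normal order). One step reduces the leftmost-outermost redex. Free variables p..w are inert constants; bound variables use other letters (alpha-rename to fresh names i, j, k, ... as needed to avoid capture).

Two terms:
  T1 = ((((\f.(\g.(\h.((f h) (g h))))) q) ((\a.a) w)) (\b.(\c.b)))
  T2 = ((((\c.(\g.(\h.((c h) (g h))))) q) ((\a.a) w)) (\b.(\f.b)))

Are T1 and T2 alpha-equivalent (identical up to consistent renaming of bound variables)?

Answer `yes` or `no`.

Answer: yes

Derivation:
Term 1: ((((\f.(\g.(\h.((f h) (g h))))) q) ((\a.a) w)) (\b.(\c.b)))
Term 2: ((((\c.(\g.(\h.((c h) (g h))))) q) ((\a.a) w)) (\b.(\f.b)))
Alpha-equivalence: compare structure up to binder renaming.
Result: True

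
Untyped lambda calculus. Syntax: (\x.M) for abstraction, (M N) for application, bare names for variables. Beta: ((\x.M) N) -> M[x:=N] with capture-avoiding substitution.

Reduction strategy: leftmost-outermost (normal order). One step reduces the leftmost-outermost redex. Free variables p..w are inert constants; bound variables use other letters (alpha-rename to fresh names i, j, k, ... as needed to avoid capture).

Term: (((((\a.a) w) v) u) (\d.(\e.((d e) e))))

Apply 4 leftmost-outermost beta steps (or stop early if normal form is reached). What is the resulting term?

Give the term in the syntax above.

Step 0: (((((\a.a) w) v) u) (\d.(\e.((d e) e))))
Step 1: (((w v) u) (\d.(\e.((d e) e))))
Step 2: (normal form reached)

Answer: (((w v) u) (\d.(\e.((d e) e))))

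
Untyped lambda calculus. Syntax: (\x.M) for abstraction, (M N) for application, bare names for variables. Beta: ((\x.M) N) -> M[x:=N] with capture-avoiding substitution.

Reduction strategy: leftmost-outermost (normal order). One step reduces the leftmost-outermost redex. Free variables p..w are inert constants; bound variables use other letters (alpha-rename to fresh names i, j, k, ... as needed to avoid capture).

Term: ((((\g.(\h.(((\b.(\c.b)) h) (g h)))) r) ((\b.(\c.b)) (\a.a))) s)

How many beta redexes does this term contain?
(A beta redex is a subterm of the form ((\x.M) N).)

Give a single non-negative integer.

Term: ((((\g.(\h.(((\b.(\c.b)) h) (g h)))) r) ((\b.(\c.b)) (\a.a))) s)
  Redex: ((\g.(\h.(((\b.(\c.b)) h) (g h)))) r)
  Redex: ((\b.(\c.b)) h)
  Redex: ((\b.(\c.b)) (\a.a))
Total redexes: 3

Answer: 3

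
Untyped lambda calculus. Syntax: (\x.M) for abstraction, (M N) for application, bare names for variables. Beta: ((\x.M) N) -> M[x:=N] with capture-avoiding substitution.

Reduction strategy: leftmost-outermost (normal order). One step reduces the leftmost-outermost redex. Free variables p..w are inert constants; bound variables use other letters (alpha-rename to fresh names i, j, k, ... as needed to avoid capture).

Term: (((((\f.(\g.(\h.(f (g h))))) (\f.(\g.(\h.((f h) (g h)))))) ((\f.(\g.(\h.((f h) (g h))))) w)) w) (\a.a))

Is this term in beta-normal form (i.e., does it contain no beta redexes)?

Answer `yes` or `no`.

Term: (((((\f.(\g.(\h.(f (g h))))) (\f.(\g.(\h.((f h) (g h)))))) ((\f.(\g.(\h.((f h) (g h))))) w)) w) (\a.a))
Found 2 beta redex(es).

Answer: no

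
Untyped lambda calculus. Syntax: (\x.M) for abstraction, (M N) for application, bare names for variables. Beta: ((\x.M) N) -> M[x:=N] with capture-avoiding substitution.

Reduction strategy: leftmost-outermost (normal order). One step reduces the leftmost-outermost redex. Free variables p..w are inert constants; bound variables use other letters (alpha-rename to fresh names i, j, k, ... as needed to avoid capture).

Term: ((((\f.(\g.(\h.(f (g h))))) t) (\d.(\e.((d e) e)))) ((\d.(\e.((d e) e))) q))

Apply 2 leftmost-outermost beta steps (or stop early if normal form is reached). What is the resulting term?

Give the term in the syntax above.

Step 0: ((((\f.(\g.(\h.(f (g h))))) t) (\d.(\e.((d e) e)))) ((\d.(\e.((d e) e))) q))
Step 1: (((\g.(\h.(t (g h)))) (\d.(\e.((d e) e)))) ((\d.(\e.((d e) e))) q))
Step 2: ((\h.(t ((\d.(\e.((d e) e))) h))) ((\d.(\e.((d e) e))) q))

Answer: ((\h.(t ((\d.(\e.((d e) e))) h))) ((\d.(\e.((d e) e))) q))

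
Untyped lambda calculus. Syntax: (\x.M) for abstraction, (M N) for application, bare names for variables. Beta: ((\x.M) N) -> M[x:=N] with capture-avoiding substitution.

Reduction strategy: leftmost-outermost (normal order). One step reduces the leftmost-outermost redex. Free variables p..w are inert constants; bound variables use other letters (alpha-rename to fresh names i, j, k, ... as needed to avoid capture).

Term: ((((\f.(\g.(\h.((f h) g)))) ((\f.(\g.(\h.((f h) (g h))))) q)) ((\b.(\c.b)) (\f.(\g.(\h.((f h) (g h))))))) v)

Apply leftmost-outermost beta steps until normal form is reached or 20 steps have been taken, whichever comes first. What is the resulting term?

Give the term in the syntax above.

Answer: ((q (\c.(\f.(\g.(\h.((f h) (g h))))))) (v (\c.(\f.(\g.(\h.((f h) (g h))))))))

Derivation:
Step 0: ((((\f.(\g.(\h.((f h) g)))) ((\f.(\g.(\h.((f h) (g h))))) q)) ((\b.(\c.b)) (\f.(\g.(\h.((f h) (g h))))))) v)
Step 1: (((\g.(\h.((((\f.(\g.(\h.((f h) (g h))))) q) h) g))) ((\b.(\c.b)) (\f.(\g.(\h.((f h) (g h))))))) v)
Step 2: ((\h.((((\f.(\g.(\h.((f h) (g h))))) q) h) ((\b.(\c.b)) (\f.(\g.(\h.((f h) (g h)))))))) v)
Step 3: ((((\f.(\g.(\h.((f h) (g h))))) q) v) ((\b.(\c.b)) (\f.(\g.(\h.((f h) (g h)))))))
Step 4: (((\g.(\h.((q h) (g h)))) v) ((\b.(\c.b)) (\f.(\g.(\h.((f h) (g h)))))))
Step 5: ((\h.((q h) (v h))) ((\b.(\c.b)) (\f.(\g.(\h.((f h) (g h)))))))
Step 6: ((q ((\b.(\c.b)) (\f.(\g.(\h.((f h) (g h))))))) (v ((\b.(\c.b)) (\f.(\g.(\h.((f h) (g h))))))))
Step 7: ((q (\c.(\f.(\g.(\h.((f h) (g h))))))) (v ((\b.(\c.b)) (\f.(\g.(\h.((f h) (g h))))))))
Step 8: ((q (\c.(\f.(\g.(\h.((f h) (g h))))))) (v (\c.(\f.(\g.(\h.((f h) (g h))))))))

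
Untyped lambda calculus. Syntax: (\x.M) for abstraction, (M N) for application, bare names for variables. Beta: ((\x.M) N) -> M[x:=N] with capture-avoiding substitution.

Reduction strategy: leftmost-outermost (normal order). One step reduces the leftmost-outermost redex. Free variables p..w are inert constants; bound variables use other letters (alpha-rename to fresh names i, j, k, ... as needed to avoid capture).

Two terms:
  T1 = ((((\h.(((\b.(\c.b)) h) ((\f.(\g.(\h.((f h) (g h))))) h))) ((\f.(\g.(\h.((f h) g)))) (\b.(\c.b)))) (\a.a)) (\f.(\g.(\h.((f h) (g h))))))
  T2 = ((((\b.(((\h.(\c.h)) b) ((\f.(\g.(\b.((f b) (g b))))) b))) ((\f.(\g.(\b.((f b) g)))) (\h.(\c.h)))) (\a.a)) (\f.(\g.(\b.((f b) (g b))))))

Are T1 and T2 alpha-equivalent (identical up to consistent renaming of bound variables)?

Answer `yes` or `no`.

Answer: yes

Derivation:
Term 1: ((((\h.(((\b.(\c.b)) h) ((\f.(\g.(\h.((f h) (g h))))) h))) ((\f.(\g.(\h.((f h) g)))) (\b.(\c.b)))) (\a.a)) (\f.(\g.(\h.((f h) (g h))))))
Term 2: ((((\b.(((\h.(\c.h)) b) ((\f.(\g.(\b.((f b) (g b))))) b))) ((\f.(\g.(\b.((f b) g)))) (\h.(\c.h)))) (\a.a)) (\f.(\g.(\b.((f b) (g b))))))
Alpha-equivalence: compare structure up to binder renaming.
Result: True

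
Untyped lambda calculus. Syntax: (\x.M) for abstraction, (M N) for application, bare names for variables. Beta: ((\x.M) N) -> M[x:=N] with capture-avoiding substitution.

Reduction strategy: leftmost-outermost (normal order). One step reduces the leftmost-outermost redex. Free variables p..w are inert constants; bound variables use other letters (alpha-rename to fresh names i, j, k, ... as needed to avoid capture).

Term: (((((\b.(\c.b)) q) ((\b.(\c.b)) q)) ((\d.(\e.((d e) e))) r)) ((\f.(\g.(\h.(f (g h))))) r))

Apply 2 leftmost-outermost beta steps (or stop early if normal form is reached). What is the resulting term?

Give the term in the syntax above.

Step 0: (((((\b.(\c.b)) q) ((\b.(\c.b)) q)) ((\d.(\e.((d e) e))) r)) ((\f.(\g.(\h.(f (g h))))) r))
Step 1: ((((\c.q) ((\b.(\c.b)) q)) ((\d.(\e.((d e) e))) r)) ((\f.(\g.(\h.(f (g h))))) r))
Step 2: ((q ((\d.(\e.((d e) e))) r)) ((\f.(\g.(\h.(f (g h))))) r))

Answer: ((q ((\d.(\e.((d e) e))) r)) ((\f.(\g.(\h.(f (g h))))) r))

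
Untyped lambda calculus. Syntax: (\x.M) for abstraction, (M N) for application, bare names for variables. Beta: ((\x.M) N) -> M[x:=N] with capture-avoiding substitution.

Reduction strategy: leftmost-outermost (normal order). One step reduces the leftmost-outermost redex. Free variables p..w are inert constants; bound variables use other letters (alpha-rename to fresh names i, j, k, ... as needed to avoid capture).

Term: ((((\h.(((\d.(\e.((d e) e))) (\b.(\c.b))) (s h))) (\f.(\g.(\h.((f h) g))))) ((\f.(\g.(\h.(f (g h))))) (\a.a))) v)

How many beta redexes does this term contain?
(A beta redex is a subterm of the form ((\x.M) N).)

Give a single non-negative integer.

Term: ((((\h.(((\d.(\e.((d e) e))) (\b.(\c.b))) (s h))) (\f.(\g.(\h.((f h) g))))) ((\f.(\g.(\h.(f (g h))))) (\a.a))) v)
  Redex: ((\h.(((\d.(\e.((d e) e))) (\b.(\c.b))) (s h))) (\f.(\g.(\h.((f h) g)))))
  Redex: ((\d.(\e.((d e) e))) (\b.(\c.b)))
  Redex: ((\f.(\g.(\h.(f (g h))))) (\a.a))
Total redexes: 3

Answer: 3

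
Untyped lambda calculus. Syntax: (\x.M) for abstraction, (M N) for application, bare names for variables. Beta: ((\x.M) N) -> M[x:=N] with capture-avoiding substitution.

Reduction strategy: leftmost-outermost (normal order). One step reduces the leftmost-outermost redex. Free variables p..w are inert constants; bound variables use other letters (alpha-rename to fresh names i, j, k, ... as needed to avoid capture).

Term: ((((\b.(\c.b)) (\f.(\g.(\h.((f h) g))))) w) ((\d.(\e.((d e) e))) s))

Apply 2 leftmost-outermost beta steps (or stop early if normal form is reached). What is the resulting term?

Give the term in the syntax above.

Answer: ((\f.(\g.(\h.((f h) g)))) ((\d.(\e.((d e) e))) s))

Derivation:
Step 0: ((((\b.(\c.b)) (\f.(\g.(\h.((f h) g))))) w) ((\d.(\e.((d e) e))) s))
Step 1: (((\c.(\f.(\g.(\h.((f h) g))))) w) ((\d.(\e.((d e) e))) s))
Step 2: ((\f.(\g.(\h.((f h) g)))) ((\d.(\e.((d e) e))) s))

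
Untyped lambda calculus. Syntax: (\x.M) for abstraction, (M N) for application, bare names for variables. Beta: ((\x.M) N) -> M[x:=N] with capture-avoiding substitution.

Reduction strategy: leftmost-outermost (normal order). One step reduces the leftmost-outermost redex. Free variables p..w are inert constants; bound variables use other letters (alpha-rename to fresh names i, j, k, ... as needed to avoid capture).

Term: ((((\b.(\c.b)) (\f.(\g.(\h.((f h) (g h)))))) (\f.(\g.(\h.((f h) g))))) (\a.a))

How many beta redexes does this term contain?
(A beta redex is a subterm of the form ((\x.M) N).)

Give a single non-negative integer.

Term: ((((\b.(\c.b)) (\f.(\g.(\h.((f h) (g h)))))) (\f.(\g.(\h.((f h) g))))) (\a.a))
  Redex: ((\b.(\c.b)) (\f.(\g.(\h.((f h) (g h))))))
Total redexes: 1

Answer: 1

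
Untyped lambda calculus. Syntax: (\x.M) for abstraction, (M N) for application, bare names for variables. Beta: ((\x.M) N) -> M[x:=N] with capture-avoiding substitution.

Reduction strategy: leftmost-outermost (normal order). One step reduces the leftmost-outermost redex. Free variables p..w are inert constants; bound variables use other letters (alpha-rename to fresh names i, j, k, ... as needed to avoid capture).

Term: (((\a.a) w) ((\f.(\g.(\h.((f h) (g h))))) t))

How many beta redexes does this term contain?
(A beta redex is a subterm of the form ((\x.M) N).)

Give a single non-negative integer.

Term: (((\a.a) w) ((\f.(\g.(\h.((f h) (g h))))) t))
  Redex: ((\a.a) w)
  Redex: ((\f.(\g.(\h.((f h) (g h))))) t)
Total redexes: 2

Answer: 2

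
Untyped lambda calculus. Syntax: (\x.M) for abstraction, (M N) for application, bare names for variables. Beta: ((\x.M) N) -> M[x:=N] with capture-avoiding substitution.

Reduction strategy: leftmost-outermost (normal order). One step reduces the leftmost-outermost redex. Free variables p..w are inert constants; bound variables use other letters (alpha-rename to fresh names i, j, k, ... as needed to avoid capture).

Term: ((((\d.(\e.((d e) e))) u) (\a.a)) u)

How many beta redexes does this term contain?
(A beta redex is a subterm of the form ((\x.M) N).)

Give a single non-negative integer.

Term: ((((\d.(\e.((d e) e))) u) (\a.a)) u)
  Redex: ((\d.(\e.((d e) e))) u)
Total redexes: 1

Answer: 1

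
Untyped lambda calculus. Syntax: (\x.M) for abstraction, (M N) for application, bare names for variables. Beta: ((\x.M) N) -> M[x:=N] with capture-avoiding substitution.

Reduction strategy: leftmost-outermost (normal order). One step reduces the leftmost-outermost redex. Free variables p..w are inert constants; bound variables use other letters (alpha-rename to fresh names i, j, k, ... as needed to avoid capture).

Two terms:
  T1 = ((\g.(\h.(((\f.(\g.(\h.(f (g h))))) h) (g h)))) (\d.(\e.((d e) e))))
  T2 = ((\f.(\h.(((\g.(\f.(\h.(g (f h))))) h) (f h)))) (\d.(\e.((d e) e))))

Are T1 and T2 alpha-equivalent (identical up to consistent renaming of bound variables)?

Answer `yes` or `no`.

Answer: yes

Derivation:
Term 1: ((\g.(\h.(((\f.(\g.(\h.(f (g h))))) h) (g h)))) (\d.(\e.((d e) e))))
Term 2: ((\f.(\h.(((\g.(\f.(\h.(g (f h))))) h) (f h)))) (\d.(\e.((d e) e))))
Alpha-equivalence: compare structure up to binder renaming.
Result: True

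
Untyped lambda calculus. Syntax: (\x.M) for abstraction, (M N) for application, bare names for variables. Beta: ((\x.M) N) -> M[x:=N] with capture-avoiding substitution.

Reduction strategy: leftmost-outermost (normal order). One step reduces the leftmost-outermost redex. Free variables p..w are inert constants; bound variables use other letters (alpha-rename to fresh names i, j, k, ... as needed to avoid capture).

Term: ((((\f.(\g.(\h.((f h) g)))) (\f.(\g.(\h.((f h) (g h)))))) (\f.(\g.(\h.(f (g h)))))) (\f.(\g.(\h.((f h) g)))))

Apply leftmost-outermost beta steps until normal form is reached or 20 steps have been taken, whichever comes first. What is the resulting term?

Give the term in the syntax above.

Step 0: ((((\f.(\g.(\h.((f h) g)))) (\f.(\g.(\h.((f h) (g h)))))) (\f.(\g.(\h.(f (g h)))))) (\f.(\g.(\h.((f h) g)))))
Step 1: (((\g.(\h.(((\f.(\g.(\h.((f h) (g h))))) h) g))) (\f.(\g.(\h.(f (g h)))))) (\f.(\g.(\h.((f h) g)))))
Step 2: ((\h.(((\f.(\g.(\h.((f h) (g h))))) h) (\f.(\g.(\h.(f (g h))))))) (\f.(\g.(\h.((f h) g)))))
Step 3: (((\f.(\g.(\h.((f h) (g h))))) (\f.(\g.(\h.((f h) g))))) (\f.(\g.(\h.(f (g h))))))
Step 4: ((\g.(\h.(((\f.(\g.(\h.((f h) g)))) h) (g h)))) (\f.(\g.(\h.(f (g h))))))
Step 5: (\h.(((\f.(\g.(\h.((f h) g)))) h) ((\f.(\g.(\h.(f (g h))))) h)))
Step 6: (\h.((\g.(\i.((h i) g))) ((\f.(\g.(\h.(f (g h))))) h)))
Step 7: (\h.(\i.((h i) ((\f.(\g.(\h.(f (g h))))) h))))
Step 8: (\h.(\i.((h i) (\g.(\i.(h (g i)))))))

Answer: (\h.(\i.((h i) (\g.(\i.(h (g i)))))))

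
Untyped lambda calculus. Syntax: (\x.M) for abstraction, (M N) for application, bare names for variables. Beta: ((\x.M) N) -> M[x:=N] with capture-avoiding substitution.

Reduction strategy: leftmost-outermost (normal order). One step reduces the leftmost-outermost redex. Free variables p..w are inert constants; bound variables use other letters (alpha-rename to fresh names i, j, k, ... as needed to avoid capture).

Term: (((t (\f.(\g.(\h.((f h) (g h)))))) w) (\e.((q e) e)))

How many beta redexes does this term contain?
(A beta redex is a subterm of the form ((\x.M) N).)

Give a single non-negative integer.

Answer: 0

Derivation:
Term: (((t (\f.(\g.(\h.((f h) (g h)))))) w) (\e.((q e) e)))
  (no redexes)
Total redexes: 0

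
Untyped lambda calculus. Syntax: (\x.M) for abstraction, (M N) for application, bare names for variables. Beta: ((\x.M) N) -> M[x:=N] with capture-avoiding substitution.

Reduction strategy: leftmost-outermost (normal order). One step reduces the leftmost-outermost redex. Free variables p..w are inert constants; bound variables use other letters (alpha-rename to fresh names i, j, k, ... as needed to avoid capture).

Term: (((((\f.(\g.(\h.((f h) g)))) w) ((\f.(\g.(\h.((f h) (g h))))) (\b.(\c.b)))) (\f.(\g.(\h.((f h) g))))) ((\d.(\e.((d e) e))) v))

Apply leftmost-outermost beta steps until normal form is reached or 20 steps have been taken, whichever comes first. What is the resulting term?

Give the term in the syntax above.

Step 0: (((((\f.(\g.(\h.((f h) g)))) w) ((\f.(\g.(\h.((f h) (g h))))) (\b.(\c.b)))) (\f.(\g.(\h.((f h) g))))) ((\d.(\e.((d e) e))) v))
Step 1: ((((\g.(\h.((w h) g))) ((\f.(\g.(\h.((f h) (g h))))) (\b.(\c.b)))) (\f.(\g.(\h.((f h) g))))) ((\d.(\e.((d e) e))) v))
Step 2: (((\h.((w h) ((\f.(\g.(\h.((f h) (g h))))) (\b.(\c.b))))) (\f.(\g.(\h.((f h) g))))) ((\d.(\e.((d e) e))) v))
Step 3: (((w (\f.(\g.(\h.((f h) g))))) ((\f.(\g.(\h.((f h) (g h))))) (\b.(\c.b)))) ((\d.(\e.((d e) e))) v))
Step 4: (((w (\f.(\g.(\h.((f h) g))))) (\g.(\h.(((\b.(\c.b)) h) (g h))))) ((\d.(\e.((d e) e))) v))
Step 5: (((w (\f.(\g.(\h.((f h) g))))) (\g.(\h.((\c.h) (g h))))) ((\d.(\e.((d e) e))) v))
Step 6: (((w (\f.(\g.(\h.((f h) g))))) (\g.(\h.h))) ((\d.(\e.((d e) e))) v))
Step 7: (((w (\f.(\g.(\h.((f h) g))))) (\g.(\h.h))) (\e.((v e) e)))

Answer: (((w (\f.(\g.(\h.((f h) g))))) (\g.(\h.h))) (\e.((v e) e)))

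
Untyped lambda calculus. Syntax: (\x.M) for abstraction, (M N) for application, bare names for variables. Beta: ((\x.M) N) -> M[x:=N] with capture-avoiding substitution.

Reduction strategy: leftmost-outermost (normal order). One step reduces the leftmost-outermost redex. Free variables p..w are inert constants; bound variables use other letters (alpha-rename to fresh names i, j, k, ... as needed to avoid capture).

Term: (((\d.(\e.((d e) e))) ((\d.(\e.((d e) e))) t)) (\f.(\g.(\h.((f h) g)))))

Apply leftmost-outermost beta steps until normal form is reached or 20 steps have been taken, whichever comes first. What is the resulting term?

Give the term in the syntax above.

Answer: (((t (\f.(\g.(\h.((f h) g))))) (\f.(\g.(\h.((f h) g))))) (\f.(\g.(\h.((f h) g)))))

Derivation:
Step 0: (((\d.(\e.((d e) e))) ((\d.(\e.((d e) e))) t)) (\f.(\g.(\h.((f h) g)))))
Step 1: ((\e.((((\d.(\e.((d e) e))) t) e) e)) (\f.(\g.(\h.((f h) g)))))
Step 2: ((((\d.(\e.((d e) e))) t) (\f.(\g.(\h.((f h) g))))) (\f.(\g.(\h.((f h) g)))))
Step 3: (((\e.((t e) e)) (\f.(\g.(\h.((f h) g))))) (\f.(\g.(\h.((f h) g)))))
Step 4: (((t (\f.(\g.(\h.((f h) g))))) (\f.(\g.(\h.((f h) g))))) (\f.(\g.(\h.((f h) g)))))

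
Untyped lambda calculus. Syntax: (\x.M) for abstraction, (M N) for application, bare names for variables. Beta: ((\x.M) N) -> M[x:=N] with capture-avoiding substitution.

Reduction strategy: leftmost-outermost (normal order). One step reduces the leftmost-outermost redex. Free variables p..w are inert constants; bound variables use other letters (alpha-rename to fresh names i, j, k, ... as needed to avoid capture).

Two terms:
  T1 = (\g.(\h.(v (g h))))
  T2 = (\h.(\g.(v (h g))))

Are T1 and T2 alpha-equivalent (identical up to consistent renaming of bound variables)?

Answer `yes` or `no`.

Term 1: (\g.(\h.(v (g h))))
Term 2: (\h.(\g.(v (h g))))
Alpha-equivalence: compare structure up to binder renaming.
Result: True

Answer: yes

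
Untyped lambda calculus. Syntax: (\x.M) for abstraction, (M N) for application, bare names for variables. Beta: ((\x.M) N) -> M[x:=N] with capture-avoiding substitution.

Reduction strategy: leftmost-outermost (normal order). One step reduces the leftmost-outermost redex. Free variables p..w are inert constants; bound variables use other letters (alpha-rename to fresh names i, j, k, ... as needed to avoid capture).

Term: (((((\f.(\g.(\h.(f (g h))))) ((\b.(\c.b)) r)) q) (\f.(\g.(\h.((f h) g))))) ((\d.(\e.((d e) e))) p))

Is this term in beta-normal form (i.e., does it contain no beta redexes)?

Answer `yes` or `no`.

Term: (((((\f.(\g.(\h.(f (g h))))) ((\b.(\c.b)) r)) q) (\f.(\g.(\h.((f h) g))))) ((\d.(\e.((d e) e))) p))
Found 3 beta redex(es).

Answer: no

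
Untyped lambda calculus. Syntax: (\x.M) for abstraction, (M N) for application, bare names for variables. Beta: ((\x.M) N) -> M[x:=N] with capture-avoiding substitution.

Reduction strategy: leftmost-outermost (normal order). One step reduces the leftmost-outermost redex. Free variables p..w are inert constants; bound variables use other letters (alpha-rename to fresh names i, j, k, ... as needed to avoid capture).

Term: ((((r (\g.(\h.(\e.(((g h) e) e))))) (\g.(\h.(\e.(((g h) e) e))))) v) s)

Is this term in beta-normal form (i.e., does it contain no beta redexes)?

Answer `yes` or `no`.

Answer: yes

Derivation:
Term: ((((r (\g.(\h.(\e.(((g h) e) e))))) (\g.(\h.(\e.(((g h) e) e))))) v) s)
No beta redexes found.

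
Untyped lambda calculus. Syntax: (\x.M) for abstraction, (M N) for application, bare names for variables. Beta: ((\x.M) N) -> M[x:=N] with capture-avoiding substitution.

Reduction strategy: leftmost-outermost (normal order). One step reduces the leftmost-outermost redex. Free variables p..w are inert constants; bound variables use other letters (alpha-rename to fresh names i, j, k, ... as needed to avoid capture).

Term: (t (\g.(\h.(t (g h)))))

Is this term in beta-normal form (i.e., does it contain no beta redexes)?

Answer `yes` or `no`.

Answer: yes

Derivation:
Term: (t (\g.(\h.(t (g h)))))
No beta redexes found.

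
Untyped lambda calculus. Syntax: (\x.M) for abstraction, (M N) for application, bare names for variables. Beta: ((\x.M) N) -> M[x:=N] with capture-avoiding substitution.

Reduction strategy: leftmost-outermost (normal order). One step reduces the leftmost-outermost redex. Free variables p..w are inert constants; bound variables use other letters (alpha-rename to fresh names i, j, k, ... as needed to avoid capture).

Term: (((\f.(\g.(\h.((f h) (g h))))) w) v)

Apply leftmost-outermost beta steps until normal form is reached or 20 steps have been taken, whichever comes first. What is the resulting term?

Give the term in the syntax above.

Answer: (\h.((w h) (v h)))

Derivation:
Step 0: (((\f.(\g.(\h.((f h) (g h))))) w) v)
Step 1: ((\g.(\h.((w h) (g h)))) v)
Step 2: (\h.((w h) (v h)))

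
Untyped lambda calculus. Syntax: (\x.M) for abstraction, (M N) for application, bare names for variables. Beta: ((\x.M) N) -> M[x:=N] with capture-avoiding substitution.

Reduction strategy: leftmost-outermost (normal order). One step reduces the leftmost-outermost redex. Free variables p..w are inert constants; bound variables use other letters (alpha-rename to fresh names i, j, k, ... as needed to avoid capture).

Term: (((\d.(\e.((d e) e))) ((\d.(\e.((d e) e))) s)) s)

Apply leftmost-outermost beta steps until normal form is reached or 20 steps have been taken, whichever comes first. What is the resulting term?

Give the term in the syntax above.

Step 0: (((\d.(\e.((d e) e))) ((\d.(\e.((d e) e))) s)) s)
Step 1: ((\e.((((\d.(\e.((d e) e))) s) e) e)) s)
Step 2: ((((\d.(\e.((d e) e))) s) s) s)
Step 3: (((\e.((s e) e)) s) s)
Step 4: (((s s) s) s)

Answer: (((s s) s) s)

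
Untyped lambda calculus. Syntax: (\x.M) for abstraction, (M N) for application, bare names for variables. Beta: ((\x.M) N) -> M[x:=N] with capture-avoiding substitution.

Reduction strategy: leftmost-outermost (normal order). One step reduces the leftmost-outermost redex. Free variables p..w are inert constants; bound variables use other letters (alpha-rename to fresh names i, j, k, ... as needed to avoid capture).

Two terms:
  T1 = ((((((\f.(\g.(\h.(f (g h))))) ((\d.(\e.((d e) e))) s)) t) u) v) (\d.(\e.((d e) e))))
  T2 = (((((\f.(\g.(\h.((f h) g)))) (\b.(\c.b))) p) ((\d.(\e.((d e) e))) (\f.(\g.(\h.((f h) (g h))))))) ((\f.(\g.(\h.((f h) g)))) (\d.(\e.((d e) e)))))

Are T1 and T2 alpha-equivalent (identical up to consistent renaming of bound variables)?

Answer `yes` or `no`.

Term 1: ((((((\f.(\g.(\h.(f (g h))))) ((\d.(\e.((d e) e))) s)) t) u) v) (\d.(\e.((d e) e))))
Term 2: (((((\f.(\g.(\h.((f h) g)))) (\b.(\c.b))) p) ((\d.(\e.((d e) e))) (\f.(\g.(\h.((f h) (g h))))))) ((\f.(\g.(\h.((f h) g)))) (\d.(\e.((d e) e)))))
Alpha-equivalence: compare structure up to binder renaming.
Result: False

Answer: no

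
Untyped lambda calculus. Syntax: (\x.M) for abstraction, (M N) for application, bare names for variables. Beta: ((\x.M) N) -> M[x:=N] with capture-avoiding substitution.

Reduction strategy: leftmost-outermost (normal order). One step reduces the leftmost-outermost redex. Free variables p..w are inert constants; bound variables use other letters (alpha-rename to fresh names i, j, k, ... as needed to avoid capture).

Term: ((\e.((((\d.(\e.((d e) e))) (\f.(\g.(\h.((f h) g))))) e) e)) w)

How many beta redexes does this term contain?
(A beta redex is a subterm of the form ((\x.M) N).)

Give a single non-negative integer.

Answer: 2

Derivation:
Term: ((\e.((((\d.(\e.((d e) e))) (\f.(\g.(\h.((f h) g))))) e) e)) w)
  Redex: ((\e.((((\d.(\e.((d e) e))) (\f.(\g.(\h.((f h) g))))) e) e)) w)
  Redex: ((\d.(\e.((d e) e))) (\f.(\g.(\h.((f h) g)))))
Total redexes: 2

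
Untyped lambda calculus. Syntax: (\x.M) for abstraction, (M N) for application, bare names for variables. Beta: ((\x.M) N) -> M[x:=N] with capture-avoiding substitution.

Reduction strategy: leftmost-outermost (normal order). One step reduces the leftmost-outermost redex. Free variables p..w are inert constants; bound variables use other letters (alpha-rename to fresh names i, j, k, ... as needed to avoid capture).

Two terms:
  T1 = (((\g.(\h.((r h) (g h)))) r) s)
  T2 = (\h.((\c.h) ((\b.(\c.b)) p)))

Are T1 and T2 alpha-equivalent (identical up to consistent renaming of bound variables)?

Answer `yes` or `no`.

Term 1: (((\g.(\h.((r h) (g h)))) r) s)
Term 2: (\h.((\c.h) ((\b.(\c.b)) p)))
Alpha-equivalence: compare structure up to binder renaming.
Result: False

Answer: no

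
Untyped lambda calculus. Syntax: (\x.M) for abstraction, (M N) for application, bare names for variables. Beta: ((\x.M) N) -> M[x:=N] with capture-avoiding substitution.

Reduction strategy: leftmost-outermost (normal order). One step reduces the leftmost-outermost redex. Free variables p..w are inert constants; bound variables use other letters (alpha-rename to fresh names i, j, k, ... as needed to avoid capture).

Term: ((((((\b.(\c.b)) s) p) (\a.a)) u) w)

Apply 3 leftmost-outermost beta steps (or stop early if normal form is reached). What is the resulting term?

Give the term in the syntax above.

Step 0: ((((((\b.(\c.b)) s) p) (\a.a)) u) w)
Step 1: (((((\c.s) p) (\a.a)) u) w)
Step 2: (((s (\a.a)) u) w)
Step 3: (normal form reached)

Answer: (((s (\a.a)) u) w)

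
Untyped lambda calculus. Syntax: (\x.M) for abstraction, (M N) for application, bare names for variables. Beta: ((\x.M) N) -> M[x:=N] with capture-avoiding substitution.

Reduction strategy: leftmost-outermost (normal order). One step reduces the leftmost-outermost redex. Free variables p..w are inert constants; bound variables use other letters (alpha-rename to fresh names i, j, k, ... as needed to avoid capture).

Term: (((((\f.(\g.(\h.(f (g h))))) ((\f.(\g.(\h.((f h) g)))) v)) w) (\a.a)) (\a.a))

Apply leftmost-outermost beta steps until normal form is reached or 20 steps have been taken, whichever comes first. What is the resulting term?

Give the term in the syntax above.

Step 0: (((((\f.(\g.(\h.(f (g h))))) ((\f.(\g.(\h.((f h) g)))) v)) w) (\a.a)) (\a.a))
Step 1: ((((\g.(\h.(((\f.(\g.(\h.((f h) g)))) v) (g h)))) w) (\a.a)) (\a.a))
Step 2: (((\h.(((\f.(\g.(\h.((f h) g)))) v) (w h))) (\a.a)) (\a.a))
Step 3: ((((\f.(\g.(\h.((f h) g)))) v) (w (\a.a))) (\a.a))
Step 4: (((\g.(\h.((v h) g))) (w (\a.a))) (\a.a))
Step 5: ((\h.((v h) (w (\a.a)))) (\a.a))
Step 6: ((v (\a.a)) (w (\a.a)))

Answer: ((v (\a.a)) (w (\a.a)))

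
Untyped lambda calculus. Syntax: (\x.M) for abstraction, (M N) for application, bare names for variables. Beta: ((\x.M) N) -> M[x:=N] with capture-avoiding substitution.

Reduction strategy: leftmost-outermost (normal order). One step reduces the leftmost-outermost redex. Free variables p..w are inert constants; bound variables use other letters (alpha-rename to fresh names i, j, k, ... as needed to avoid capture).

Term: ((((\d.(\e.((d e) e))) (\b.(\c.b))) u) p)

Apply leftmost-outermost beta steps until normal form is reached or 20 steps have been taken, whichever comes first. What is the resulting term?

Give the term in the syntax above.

Answer: (u p)

Derivation:
Step 0: ((((\d.(\e.((d e) e))) (\b.(\c.b))) u) p)
Step 1: (((\e.(((\b.(\c.b)) e) e)) u) p)
Step 2: ((((\b.(\c.b)) u) u) p)
Step 3: (((\c.u) u) p)
Step 4: (u p)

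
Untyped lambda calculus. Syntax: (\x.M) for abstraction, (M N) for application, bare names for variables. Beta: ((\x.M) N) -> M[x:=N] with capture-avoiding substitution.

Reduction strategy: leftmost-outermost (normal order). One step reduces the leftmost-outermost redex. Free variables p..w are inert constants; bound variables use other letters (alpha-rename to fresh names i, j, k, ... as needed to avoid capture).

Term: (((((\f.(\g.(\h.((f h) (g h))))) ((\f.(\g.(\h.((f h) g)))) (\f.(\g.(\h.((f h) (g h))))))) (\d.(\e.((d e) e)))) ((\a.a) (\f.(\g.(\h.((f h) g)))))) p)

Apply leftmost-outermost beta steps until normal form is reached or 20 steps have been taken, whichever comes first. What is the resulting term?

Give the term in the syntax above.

Step 0: (((((\f.(\g.(\h.((f h) (g h))))) ((\f.(\g.(\h.((f h) g)))) (\f.(\g.(\h.((f h) (g h))))))) (\d.(\e.((d e) e)))) ((\a.a) (\f.(\g.(\h.((f h) g)))))) p)
Step 1: ((((\g.(\h.((((\f.(\g.(\h.((f h) g)))) (\f.(\g.(\h.((f h) (g h)))))) h) (g h)))) (\d.(\e.((d e) e)))) ((\a.a) (\f.(\g.(\h.((f h) g)))))) p)
Step 2: (((\h.((((\f.(\g.(\h.((f h) g)))) (\f.(\g.(\h.((f h) (g h)))))) h) ((\d.(\e.((d e) e))) h))) ((\a.a) (\f.(\g.(\h.((f h) g)))))) p)
Step 3: (((((\f.(\g.(\h.((f h) g)))) (\f.(\g.(\h.((f h) (g h)))))) ((\a.a) (\f.(\g.(\h.((f h) g)))))) ((\d.(\e.((d e) e))) ((\a.a) (\f.(\g.(\h.((f h) g))))))) p)
Step 4: ((((\g.(\h.(((\f.(\g.(\h.((f h) (g h))))) h) g))) ((\a.a) (\f.(\g.(\h.((f h) g)))))) ((\d.(\e.((d e) e))) ((\a.a) (\f.(\g.(\h.((f h) g))))))) p)
Step 5: (((\h.(((\f.(\g.(\h.((f h) (g h))))) h) ((\a.a) (\f.(\g.(\h.((f h) g))))))) ((\d.(\e.((d e) e))) ((\a.a) (\f.(\g.(\h.((f h) g))))))) p)
Step 6: ((((\f.(\g.(\h.((f h) (g h))))) ((\d.(\e.((d e) e))) ((\a.a) (\f.(\g.(\h.((f h) g))))))) ((\a.a) (\f.(\g.(\h.((f h) g)))))) p)
Step 7: (((\g.(\h.((((\d.(\e.((d e) e))) ((\a.a) (\f.(\g.(\h.((f h) g)))))) h) (g h)))) ((\a.a) (\f.(\g.(\h.((f h) g)))))) p)
Step 8: ((\h.((((\d.(\e.((d e) e))) ((\a.a) (\f.(\g.(\h.((f h) g)))))) h) (((\a.a) (\f.(\g.(\h.((f h) g))))) h))) p)
Step 9: ((((\d.(\e.((d e) e))) ((\a.a) (\f.(\g.(\h.((f h) g)))))) p) (((\a.a) (\f.(\g.(\h.((f h) g))))) p))
Step 10: (((\e.((((\a.a) (\f.(\g.(\h.((f h) g))))) e) e)) p) (((\a.a) (\f.(\g.(\h.((f h) g))))) p))
Step 11: (((((\a.a) (\f.(\g.(\h.((f h) g))))) p) p) (((\a.a) (\f.(\g.(\h.((f h) g))))) p))
Step 12: ((((\f.(\g.(\h.((f h) g)))) p) p) (((\a.a) (\f.(\g.(\h.((f h) g))))) p))
Step 13: (((\g.(\h.((p h) g))) p) (((\a.a) (\f.(\g.(\h.((f h) g))))) p))
Step 14: ((\h.((p h) p)) (((\a.a) (\f.(\g.(\h.((f h) g))))) p))
Step 15: ((p (((\a.a) (\f.(\g.(\h.((f h) g))))) p)) p)
Step 16: ((p ((\f.(\g.(\h.((f h) g)))) p)) p)
Step 17: ((p (\g.(\h.((p h) g)))) p)

Answer: ((p (\g.(\h.((p h) g)))) p)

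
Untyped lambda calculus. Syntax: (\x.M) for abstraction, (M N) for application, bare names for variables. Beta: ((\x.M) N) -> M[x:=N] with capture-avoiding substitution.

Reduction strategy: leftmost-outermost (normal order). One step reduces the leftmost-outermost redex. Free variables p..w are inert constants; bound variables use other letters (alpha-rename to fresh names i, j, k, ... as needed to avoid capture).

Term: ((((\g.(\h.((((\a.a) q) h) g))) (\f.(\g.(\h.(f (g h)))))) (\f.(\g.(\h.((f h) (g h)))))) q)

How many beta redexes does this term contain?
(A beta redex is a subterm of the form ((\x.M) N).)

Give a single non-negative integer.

Term: ((((\g.(\h.((((\a.a) q) h) g))) (\f.(\g.(\h.(f (g h)))))) (\f.(\g.(\h.((f h) (g h)))))) q)
  Redex: ((\g.(\h.((((\a.a) q) h) g))) (\f.(\g.(\h.(f (g h))))))
  Redex: ((\a.a) q)
Total redexes: 2

Answer: 2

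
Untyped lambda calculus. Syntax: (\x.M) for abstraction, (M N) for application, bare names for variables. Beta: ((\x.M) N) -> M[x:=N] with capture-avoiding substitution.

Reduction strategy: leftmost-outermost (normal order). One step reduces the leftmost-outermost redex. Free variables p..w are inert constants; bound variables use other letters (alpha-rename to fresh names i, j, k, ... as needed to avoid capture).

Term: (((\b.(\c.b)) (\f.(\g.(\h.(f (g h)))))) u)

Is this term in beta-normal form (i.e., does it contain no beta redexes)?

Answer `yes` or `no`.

Answer: no

Derivation:
Term: (((\b.(\c.b)) (\f.(\g.(\h.(f (g h)))))) u)
Found 1 beta redex(es).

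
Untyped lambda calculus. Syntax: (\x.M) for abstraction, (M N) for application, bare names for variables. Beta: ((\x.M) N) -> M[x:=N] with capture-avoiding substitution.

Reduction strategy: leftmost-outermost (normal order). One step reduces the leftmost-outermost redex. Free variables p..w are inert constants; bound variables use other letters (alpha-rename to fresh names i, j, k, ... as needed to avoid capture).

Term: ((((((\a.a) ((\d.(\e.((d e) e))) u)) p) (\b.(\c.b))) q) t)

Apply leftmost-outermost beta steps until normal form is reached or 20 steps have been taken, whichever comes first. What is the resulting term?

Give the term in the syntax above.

Step 0: ((((((\a.a) ((\d.(\e.((d e) e))) u)) p) (\b.(\c.b))) q) t)
Step 1: ((((((\d.(\e.((d e) e))) u) p) (\b.(\c.b))) q) t)
Step 2: (((((\e.((u e) e)) p) (\b.(\c.b))) q) t)
Step 3: (((((u p) p) (\b.(\c.b))) q) t)

Answer: (((((u p) p) (\b.(\c.b))) q) t)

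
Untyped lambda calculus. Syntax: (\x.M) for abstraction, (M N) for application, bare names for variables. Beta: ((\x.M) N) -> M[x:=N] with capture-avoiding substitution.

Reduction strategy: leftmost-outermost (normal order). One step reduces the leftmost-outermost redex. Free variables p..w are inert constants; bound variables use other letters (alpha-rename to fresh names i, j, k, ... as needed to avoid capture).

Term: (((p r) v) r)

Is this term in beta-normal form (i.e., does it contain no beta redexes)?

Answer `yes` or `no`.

Answer: yes

Derivation:
Term: (((p r) v) r)
No beta redexes found.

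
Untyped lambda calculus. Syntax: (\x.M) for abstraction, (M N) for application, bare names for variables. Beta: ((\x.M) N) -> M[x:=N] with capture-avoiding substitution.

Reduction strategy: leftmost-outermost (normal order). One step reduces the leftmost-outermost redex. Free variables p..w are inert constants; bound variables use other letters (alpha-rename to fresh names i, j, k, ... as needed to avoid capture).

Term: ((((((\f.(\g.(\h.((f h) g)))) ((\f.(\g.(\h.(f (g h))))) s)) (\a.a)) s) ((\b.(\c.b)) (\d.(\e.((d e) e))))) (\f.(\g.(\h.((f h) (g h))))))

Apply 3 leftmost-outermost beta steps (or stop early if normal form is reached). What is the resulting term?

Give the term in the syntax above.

Answer: ((((((\f.(\g.(\h.(f (g h))))) s) s) (\a.a)) ((\b.(\c.b)) (\d.(\e.((d e) e))))) (\f.(\g.(\h.((f h) (g h))))))

Derivation:
Step 0: ((((((\f.(\g.(\h.((f h) g)))) ((\f.(\g.(\h.(f (g h))))) s)) (\a.a)) s) ((\b.(\c.b)) (\d.(\e.((d e) e))))) (\f.(\g.(\h.((f h) (g h))))))
Step 1: (((((\g.(\h.((((\f.(\g.(\h.(f (g h))))) s) h) g))) (\a.a)) s) ((\b.(\c.b)) (\d.(\e.((d e) e))))) (\f.(\g.(\h.((f h) (g h))))))
Step 2: ((((\h.((((\f.(\g.(\h.(f (g h))))) s) h) (\a.a))) s) ((\b.(\c.b)) (\d.(\e.((d e) e))))) (\f.(\g.(\h.((f h) (g h))))))
Step 3: ((((((\f.(\g.(\h.(f (g h))))) s) s) (\a.a)) ((\b.(\c.b)) (\d.(\e.((d e) e))))) (\f.(\g.(\h.((f h) (g h))))))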